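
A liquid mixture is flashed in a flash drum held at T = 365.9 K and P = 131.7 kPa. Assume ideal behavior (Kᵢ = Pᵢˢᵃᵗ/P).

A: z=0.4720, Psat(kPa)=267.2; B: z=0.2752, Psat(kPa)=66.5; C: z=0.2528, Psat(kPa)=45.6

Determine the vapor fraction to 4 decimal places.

Raoult's law: Kᵢ = Pᵢˢᵃᵗ/P = Pᵢˢᵃᵗ/131.7.
  K_A = 267.2/131.7 = 2.028853, K_B = 66.5/131.7 = 0.504935, K_C = 45.6/131.7 = 0.346241
Let ψ = V/F and solve Σ zᵢ(Kᵢ−1)/(1+ψ(Kᵢ−1)) = 0.
Check two-phase: ΣzᵢKᵢ = 1.1841 > 1 and Σzᵢ/Kᵢ = 1.5078 > 1, so g(0) = 0.1841 > 0 and g(1) = -0.5078 < 0.
Newton–Raphson from ψ = 0.57:
  ψ = 0.5700: g = -0.14713, g' = -0.6039 → ψ = 0.3264
  ψ = 0.3264: g = -0.00905, g' = -0.5506 → ψ = 0.3099
Converged at ψ = 0.3099.

ψ = 0.3099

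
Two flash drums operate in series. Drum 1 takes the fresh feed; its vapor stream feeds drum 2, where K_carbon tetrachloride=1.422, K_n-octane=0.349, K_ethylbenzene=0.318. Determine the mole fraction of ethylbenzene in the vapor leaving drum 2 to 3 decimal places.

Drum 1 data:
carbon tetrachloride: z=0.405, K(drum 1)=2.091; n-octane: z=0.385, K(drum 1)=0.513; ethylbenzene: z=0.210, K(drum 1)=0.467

Drum 1:
Material balance + equilibrium reduce to Σ zᵢ(Kᵢ−1)/(1+ψ₁(Kᵢ−1)) = 0.
Check two-phase: ΣzᵢKᵢ = 1.142 > 1 and Σzᵢ/Kᵢ = 1.394 > 1, so g(0) = 0.142 > 0 and g(1) = -0.394 < 0.
Iterate (Newton) starting at ψ₁ = 0.5:
  ψ₁ = 0.500: g = -0.1145, g' = -0.472 → ψ₁ = 0.257
  ψ₁ = 0.257: g = 0.0009, g' = -0.493 → ψ₁ = 0.259
Converged at ψ₁ = 0.259.
Drum-1 compositions:
  carbon tetrachloride: x = 0.316, y = 0.660
  n-octane: x = 0.441, y = 0.226
  ethylbenzene: x = 0.244, y = 0.114
Drum-2 feed = drum-1 vapor: z₂ = (0.6602, 0.2260, 0.1138).
Drum 2:
Rachford–Rice: g(ψ₂) = Σ zᵢ(Kᵢ−1)/(1+ψ₂(Kᵢ−1)) = 0.
Check two-phase: ΣzᵢKᵢ = 1.054 > 1 and Σzᵢ/Kᵢ = 1.470 > 1, so g(0) = 0.054 > 0 and g(1) = -0.470 < 0.
Iterate (Newton) starting at ψ₂ = 0.5:
  ψ₂ = 0.500: g = -0.1059, g' = -0.413 → ψ₂ = 0.243
  ψ₂ = 0.243: g = -0.0153, g' = -0.308 → ψ₂ = 0.194
  ψ₂ = 0.194: g = -0.0003, g' = -0.296 → ψ₂ = 0.193
Converged at ψ₂ = 0.193.
  carbon tetrachloride: x = 0.610, y = 0.868
  n-octane: x = 0.258, y = 0.090
  ethylbenzene: x = 0.131, y = 0.042

y_ethylbenzene (drum 2) = 0.042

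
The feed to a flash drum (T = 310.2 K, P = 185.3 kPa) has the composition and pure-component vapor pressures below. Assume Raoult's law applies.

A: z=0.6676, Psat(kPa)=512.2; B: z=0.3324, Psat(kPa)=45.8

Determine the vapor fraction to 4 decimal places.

ψ = 0.6984

Raoult's law: Kᵢ = Pᵢˢᵃᵗ/P = Pᵢˢᵃᵗ/185.3.
  K_A = 512.2/185.3 = 2.764166, K_B = 45.8/185.3 = 0.247167
Rachford–Rice: g(ψ) = Σ zᵢ(Kᵢ−1)/(1+ψ(Kᵢ−1)) = 0.
Feasibility: ΣzᵢKᵢ = 1.9275, Σzᵢ/Kᵢ = 1.5864 — both > 1, two phases present.
Binary case is linear: z₁(K₁−1)(1+ψ(K₂−1)) + z₂(K₂−1)(1+ψ(K₁−1)) = 0
⇒ ψ = [z₁(K₁−1)+z₂(K₂−1)] / [−(K₁−1)(K₂−1)] = 0.92752/1.32812 = 0.6984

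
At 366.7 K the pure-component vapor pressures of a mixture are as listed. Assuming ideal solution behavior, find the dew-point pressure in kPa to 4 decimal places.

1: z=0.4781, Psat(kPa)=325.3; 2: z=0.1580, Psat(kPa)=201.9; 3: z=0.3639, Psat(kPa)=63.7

Pdew = 125.5493 kPa

At the dew point ψ → 1, so Σzᵢ/Kᵢ = 1 with Kᵢ = Pᵢˢᵃᵗ/P ⇒ 1/P = Σzᵢ/Pᵢˢᵃᵗ.
1/P = 0.4781/325.3 + 0.1580/201.9 + 0.3639/63.7 = 0.0079650 ⇒ P = 125.5493 kPa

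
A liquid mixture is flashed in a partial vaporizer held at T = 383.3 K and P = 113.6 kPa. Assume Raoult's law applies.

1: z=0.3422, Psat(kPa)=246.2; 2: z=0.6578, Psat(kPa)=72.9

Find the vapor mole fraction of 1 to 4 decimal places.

y_1 = 0.5090

Raoult's law: Kᵢ = Pᵢˢᵃᵗ/P = Pᵢˢᵃᵗ/113.6.
  K_1 = 246.2/113.6 = 2.167254, K_2 = 72.9/113.6 = 0.641725
Let β = V/F and solve Σ zᵢ(Kᵢ−1)/(1+β(Kᵢ−1)) = 0.
g(0) = ΣzᵢKᵢ − 1 = 0.1638 and g(1) = 1 − Σzᵢ/Kᵢ = -0.1829, so a root lies in (0, 1).
Newton iteration, β⁰ = 0.5:
  β = 0.5000: g = -0.03488, g' = -0.3112 → β = 0.3879
  β = 0.3879: g = 0.00122, g' = -0.3348 → β = 0.3916
Converged at β = 0.3916.
Compositions from xᵢ = zᵢ/(1+β(Kᵢ−1)), yᵢ = Kᵢxᵢ:
  1: x = 0.2349, y = 0.5090
  2: x = 0.7651, y = 0.4910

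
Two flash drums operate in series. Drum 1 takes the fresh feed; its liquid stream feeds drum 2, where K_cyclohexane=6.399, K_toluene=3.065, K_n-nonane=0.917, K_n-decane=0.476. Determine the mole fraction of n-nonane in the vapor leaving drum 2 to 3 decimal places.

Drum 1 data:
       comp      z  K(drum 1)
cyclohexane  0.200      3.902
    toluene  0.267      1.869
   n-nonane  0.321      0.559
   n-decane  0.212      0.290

Drum 1:
Iterate (Newton) starting at ψ₁ = 0.32:
  ψ₁ = 0.320: g = 0.1229, g' = -0.840 → ψ₁ = 0.466
  ψ₁ = 0.466: g = 0.0085, g' = -0.744 → ψ₁ = 0.478
Converged at ψ₁ = 0.478.
Drum-1 compositions:
  cyclohexane: x = 0.084, y = 0.327
  toluene: x = 0.189, y = 0.353
  n-nonane: x = 0.407, y = 0.227
  n-decane: x = 0.321, y = 0.093
Drum-2 feed = drum-1 liquid: z₂ = (0.0838, 0.1887, 0.4067, 0.3208).
Drum 2:
Let ψ₂ = V/F and solve Σ zᵢ(Kᵢ−1)/(1+ψ₂(Kᵢ−1)) = 0.
Check two-phase: ΣzᵢKᵢ = 1.640 > 1 and Σzᵢ/Kᵢ = 1.192 > 1, so g(0) = 0.640 > 0 and g(1) = -0.192 < 0.
Newton–Raphson from ψ₂ = 0.58:
  ψ₂ = 0.580: g = 0.0098, g' = -0.495 → ψ₂ = 0.600
Converged at ψ₂ = 0.600.
  cyclohexane: x = 0.020, y = 0.126
  toluene: x = 0.084, y = 0.258
  n-nonane: x = 0.428, y = 0.392
  n-decane: x = 0.468, y = 0.223

y_n-nonane (drum 2) = 0.392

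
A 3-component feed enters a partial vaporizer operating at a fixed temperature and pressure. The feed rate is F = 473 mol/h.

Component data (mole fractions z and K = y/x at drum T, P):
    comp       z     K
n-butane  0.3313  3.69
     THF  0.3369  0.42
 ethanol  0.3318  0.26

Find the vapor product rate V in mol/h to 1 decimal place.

V = 119.4 mol/h

Rachford–Rice: g(ψ) = Σ zᵢ(Kᵢ−1)/(1+ψ(Kᵢ−1)) = 0.
Check two-phase: ΣzᵢKᵢ = 1.4503 > 1 and Σzᵢ/Kᵢ = 2.1681 > 1, so g(0) = 0.4503 > 0 and g(1) = -1.1681 < 0.
Newton–Raphson from ψ = 0.3:
  ψ = 0.3000: g = -0.05897, g' = -1.2005 → ψ = 0.2509
  ψ = 0.2509: g = 0.00191, g' = -1.2838 → ψ = 0.2524
Converged at ψ = 0.2524.
Then V = ψ·F = 0.2524·473 = 119.4 mol/h and L = F − V = 353.6 mol/h.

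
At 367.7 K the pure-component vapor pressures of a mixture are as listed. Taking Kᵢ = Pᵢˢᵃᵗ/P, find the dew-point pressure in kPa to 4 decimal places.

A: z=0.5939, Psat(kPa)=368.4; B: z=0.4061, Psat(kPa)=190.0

At the dew point ψ → 1, so Σzᵢ/Kᵢ = 1 with Kᵢ = Pᵢˢᵃᵗ/P ⇒ 1/P = Σzᵢ/Pᵢˢᵃᵗ.
1/P = 0.5939/368.4 + 0.4061/190.0 = 0.0037495 ⇒ P = 266.7040 kPa

Pdew = 266.7040 kPa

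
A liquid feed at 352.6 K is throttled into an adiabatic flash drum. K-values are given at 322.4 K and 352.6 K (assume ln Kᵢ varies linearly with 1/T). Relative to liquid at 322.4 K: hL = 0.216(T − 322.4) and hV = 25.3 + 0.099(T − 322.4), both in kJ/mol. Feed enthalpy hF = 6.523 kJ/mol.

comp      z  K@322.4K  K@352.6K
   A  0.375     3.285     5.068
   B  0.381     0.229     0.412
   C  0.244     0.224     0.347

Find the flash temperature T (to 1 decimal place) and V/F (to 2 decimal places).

Adiabatic flash: solve Rachford–Rice at each trial T, then check hF = ψ·hV(T) + (1−ψ)·hL(T).
  T = 322.4 K: K = (3.285, 0.229, 0.224), RR gives ψ = 0.212, H_out = 5.354 kJ/mol
  T = 352.6 K: K = (5.068, 0.412, 0.347), RR gives ψ = 0.457, H_out = 16.473 kJ/mol
  T = 337.5 K: K = (4.120, 0.311, 0.282), RR gives ψ = 0.335, H_out = 11.146 kJ/mol
  T = 329.9 K: K = (3.686, 0.268, 0.252), RR gives ψ = 0.275, H_out = 8.335 kJ/mol
  T = 326.1 K: K = (3.479, 0.248, 0.237), RR gives ψ = 0.244, H_out = 6.858 kJ/mol
  T = 324.2 K: K = (3.379, 0.238, 0.230), RR gives ψ = 0.227, H_out = 6.095 kJ/mol
Linear interpolation between T = 324.2 (H_out = 6.095) and T = 326.1 (H_out = 6.858) on hF = 6.523 gives T ≈ 325.3 K, at which ψ = 0.24.

T = 325.3 K, V/F = 0.24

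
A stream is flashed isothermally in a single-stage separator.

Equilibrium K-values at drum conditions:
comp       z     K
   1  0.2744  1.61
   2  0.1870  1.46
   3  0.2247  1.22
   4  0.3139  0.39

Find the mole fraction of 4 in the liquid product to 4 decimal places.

Rachford–Rice: g(ψ) = Σ zᵢ(Kᵢ−1)/(1+ψ(Kᵢ−1)) = 0.
Check two-phase: ΣzᵢKᵢ = 1.1114 > 1 and Σzᵢ/Kᵢ = 1.2876 > 1, so g(0) = 0.1114 > 0 and g(1) = -0.2876 < 0.
Newton–Raphson from ψ = 0.46:
  ψ = 0.4600: g = -0.01957, g' = -0.3239 → ψ = 0.3996
  ψ = 0.3996: g = -0.00051, g' = -0.3077 → ψ = 0.3979
Converged at ψ = 0.3979.
Compositions from xᵢ = zᵢ/(1+ψ(Kᵢ−1)), yᵢ = Kᵢxᵢ:
  1: x = 0.2208, y = 0.3555
  2: x = 0.1581, y = 0.2308
  3: x = 0.2066, y = 0.2521
  4: x = 0.4145, y = 0.1617

x_4 = 0.4145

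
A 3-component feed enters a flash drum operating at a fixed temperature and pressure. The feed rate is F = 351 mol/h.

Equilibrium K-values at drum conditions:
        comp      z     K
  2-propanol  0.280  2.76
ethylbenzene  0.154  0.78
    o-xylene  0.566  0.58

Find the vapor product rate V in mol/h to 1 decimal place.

Iterate (Newton) starting at V/F = 0.5:
  V/F = 0.500: g = -0.0769, g' = -0.415 → V/F = 0.315
  V/F = 0.315: g = 0.0068, g' = -0.500 → V/F = 0.328
Converged at V/F = 0.328.
Then V = V/F·F = 0.3285·351 = 115.3 mol/h and L = F − V = 235.7 mol/h.

V = 115.3 mol/h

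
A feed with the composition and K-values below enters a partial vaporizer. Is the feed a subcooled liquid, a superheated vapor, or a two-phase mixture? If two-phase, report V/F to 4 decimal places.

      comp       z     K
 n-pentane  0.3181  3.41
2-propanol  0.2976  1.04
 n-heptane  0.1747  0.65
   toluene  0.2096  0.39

ΣzᵢKᵢ = 1.5895; Σzᵢ/Kᵢ = 1.1856.
Both exceed 1, so a two-phase solution exists.
Let ψ = V/F and solve Σ zᵢ(Kᵢ−1)/(1+ψ(Kᵢ−1)) = 0.
Iterate (Newton) starting at ψ = 0.5:
  ψ = 0.5000: g = 0.10126, g' = -0.5734 → ψ = 0.6766
  ψ = 0.6766: g = 0.00518, g' = -0.5303 → ψ = 0.6864
Converged at ψ = 0.6864.

two-phase, V/F = 0.6864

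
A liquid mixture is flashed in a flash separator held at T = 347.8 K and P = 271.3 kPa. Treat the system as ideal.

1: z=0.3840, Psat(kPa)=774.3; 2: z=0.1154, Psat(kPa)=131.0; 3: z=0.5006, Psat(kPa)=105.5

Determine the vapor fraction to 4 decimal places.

ψ = 0.3142

Raoult's law: Kᵢ = Pᵢˢᵃᵗ/P = Pᵢˢᵃᵗ/271.3.
  K_1 = 774.3/271.3 = 2.854036, K_2 = 131.0/271.3 = 0.482860, K_3 = 105.5/271.3 = 0.388868
Let ψ = V/F and solve Σ zᵢ(Kᵢ−1)/(1+ψ(Kᵢ−1)) = 0.
Feasibility: ΣzᵢKᵢ = 1.3463, Σzᵢ/Kᵢ = 1.6609 — both > 1, two phases present.
Newton iteration, ψ⁰ = 0.5:
  ψ = 0.5000: g = -0.15158, g' = -0.7993 → ψ = 0.3104
  ψ = 0.3104: g = 0.00329, g' = -0.8604 → ψ = 0.3142
Converged at ψ = 0.3142.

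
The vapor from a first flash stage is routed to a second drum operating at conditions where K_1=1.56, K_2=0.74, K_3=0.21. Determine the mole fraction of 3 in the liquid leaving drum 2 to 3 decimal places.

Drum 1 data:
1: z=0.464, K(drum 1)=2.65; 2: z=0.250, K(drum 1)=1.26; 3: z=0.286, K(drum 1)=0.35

Drum 1:
Let ψ₁ = V/F and solve Σ zᵢ(Kᵢ−1)/(1+ψ₁(Kᵢ−1)) = 0.
g(0) = ΣzᵢKᵢ − 1 = 0.645 and g(1) = 1 − Σzᵢ/Kᵢ = -0.191, so a root lies in (0, 1).
Newton–Raphson from ψ₁ = 0.5:
  ψ₁ = 0.500: g = 0.2016, g' = -0.658 → ψ₁ = 0.807
  ψ₁ = 0.807: g = -0.0086, g' = -0.778 → ψ₁ = 0.796
  ψ₁ = 0.796: g = -0.0001, g' = -0.766 → ψ₁ = 0.795
Converged at ψ₁ = 0.795.
Drum-1 compositions:
  1: x = 0.201, y = 0.532
  2: x = 0.207, y = 0.261
  3: x = 0.592, y = 0.207
Drum-2 feed = drum-1 vapor: z₂ = (0.5317, 0.2610, 0.2073).
Drum 2:
Iterate (Newton) starting at ψ₂ = 0.5:
  ψ₂ = 0.500: g = -0.1160, g' = -0.478 → ψ₂ = 0.258
  ψ₂ = 0.258: g = -0.0181, g' = -0.351 → ψ₂ = 0.206
  ψ₂ = 0.206: g = -0.0004, g' = -0.338 → ψ₂ = 0.205
Converged at ψ₂ = 0.205.
  1: x = 0.477, y = 0.744
  2: x = 0.276, y = 0.204
  3: x = 0.247, y = 0.052

x_3 (drum 2) = 0.247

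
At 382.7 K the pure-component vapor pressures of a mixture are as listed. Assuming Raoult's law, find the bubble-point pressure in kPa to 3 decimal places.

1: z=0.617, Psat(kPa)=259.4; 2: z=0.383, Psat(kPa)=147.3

Pbub = 216.466 kPa

At the bubble point ψ → 0, so ΣzᵢKᵢ = 1 with Kᵢ = Pᵢˢᵃᵗ/P ⇒ P = ΣzᵢPᵢˢᵃᵗ.
P = 0.617·259.4 + 0.383·147.3 = 216.466 kPa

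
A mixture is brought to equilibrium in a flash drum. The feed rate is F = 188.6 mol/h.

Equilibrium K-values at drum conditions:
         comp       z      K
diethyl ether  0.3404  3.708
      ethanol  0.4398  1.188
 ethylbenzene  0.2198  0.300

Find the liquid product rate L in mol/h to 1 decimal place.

L = 34.7 mol/h

Rachford–Rice: g(V/F) = Σ zᵢ(Kᵢ−1)/(1+V/F(Kᵢ−1)) = 0.
Feasibility: ΣzᵢKᵢ = 1.8506, Σzᵢ/Kᵢ = 1.1947 — both > 1, two phases present.
Newton iteration, V/F⁰ = 0.35:
  V/F = 0.3500: g = 0.34704, g' = -0.8606 → V/F = 0.7533
  V/F = 0.7533: g = 0.05018, g' = -0.7640 → V/F = 0.8189
  V/F = 0.8189: g = -0.00242, g' = -0.8442 → V/F = 0.8161
Converged at V/F = 0.8161.
Then V = V/F·F = 0.8161·188.6 = 153.9 mol/h and L = F − V = 34.7 mol/h.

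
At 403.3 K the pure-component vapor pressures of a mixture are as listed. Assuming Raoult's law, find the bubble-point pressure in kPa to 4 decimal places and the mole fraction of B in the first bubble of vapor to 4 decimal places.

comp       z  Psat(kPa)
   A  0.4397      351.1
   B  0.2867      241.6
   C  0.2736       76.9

At the bubble point ψ → 0, so ΣzᵢKᵢ = 1 with Kᵢ = Pᵢˢᵃᵗ/P ⇒ P = ΣzᵢPᵢˢᵃᵗ.
P = 0.4397·351.1 + 0.2867·241.6 + 0.2736·76.9 = 244.6852 kPa
yᵢ = zᵢPᵢˢᵃᵗ/P ⇒ y_B = 0.2867·241.6/244.6852 = 0.2831

Pbub = 244.6852 kPa, y_B = 0.2831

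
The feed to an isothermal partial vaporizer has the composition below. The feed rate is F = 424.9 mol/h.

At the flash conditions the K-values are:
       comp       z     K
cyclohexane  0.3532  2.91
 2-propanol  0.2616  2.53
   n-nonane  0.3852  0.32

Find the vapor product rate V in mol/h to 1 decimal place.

Iterate (Newton) starting at ψ = 0.5:
  ψ = 0.5000: g = 0.17497, g' = -0.9426 → ψ = 0.6856
  ψ = 0.6856: g = -0.00328, g' = -1.0126 → ψ = 0.6824
Converged at ψ = 0.6824.
Then V = ψ·F = 0.6824·424.9 = 289.9 mol/h and L = F − V = 135.0 mol/h.

V = 289.9 mol/h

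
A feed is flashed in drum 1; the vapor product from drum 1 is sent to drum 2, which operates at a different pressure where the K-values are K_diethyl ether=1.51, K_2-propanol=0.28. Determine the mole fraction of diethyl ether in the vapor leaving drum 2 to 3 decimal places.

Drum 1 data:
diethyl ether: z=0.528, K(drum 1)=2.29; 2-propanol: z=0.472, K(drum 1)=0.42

y_diethyl ether (drum 2) = 0.884

Drum 1:
Material balance + equilibrium reduce to Σ zᵢ(Kᵢ−1)/(1+ψ₁(Kᵢ−1)) = 0.
g(0) = ΣzᵢKᵢ − 1 = 0.407 and g(1) = 1 − Σzᵢ/Kᵢ = -0.354, so a root lies in (0, 1).
Binary case is linear: z₁(K₁−1)(1+ψ₁(K₂−1)) + z₂(K₂−1)(1+ψ₁(K₁−1)) = 0
⇒ ψ₁ = [z₁(K₁−1)+z₂(K₂−1)] / [−(K₁−1)(K₂−1)] = 0.4074/0.7482 = 0.544
Drum-1 compositions:
  diethyl ether: x = 0.310, y = 0.710
  2-propanol: x = 0.690, y = 0.290
Drum-2 feed = drum-1 vapor: z₂ = (0.7103, 0.2897).
Drum 2:
Iterate (Newton) starting at ψ₂ = 0.53:
  ψ₂ = 0.530: g = -0.0522, g' = -0.507 → ψ₂ = 0.427
  ψ₂ = 0.427: g = -0.0038, g' = -0.438 → ψ₂ = 0.418
Converged at ψ₂ = 0.418.
  diethyl ether: x = 0.585, y = 0.884
  2-propanol: x = 0.415, y = 0.116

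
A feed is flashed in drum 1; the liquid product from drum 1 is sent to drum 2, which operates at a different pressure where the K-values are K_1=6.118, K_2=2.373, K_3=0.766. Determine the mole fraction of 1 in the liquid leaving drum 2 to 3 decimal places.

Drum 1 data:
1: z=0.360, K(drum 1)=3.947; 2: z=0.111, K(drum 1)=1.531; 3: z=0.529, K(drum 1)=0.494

x_1 (drum 2) = 0.030

Drum 1:
Let ψ₁ = V/F and solve Σ zᵢ(Kᵢ−1)/(1+ψ₁(Kᵢ−1)) = 0.
g(0) = ΣzᵢKᵢ − 1 = 0.852 and g(1) = 1 − Σzᵢ/Kᵢ = -0.235, so a root lies in (0, 1).
Newton iteration, ψ₁⁰ = 0.5:
  ψ₁ = 0.500: g = 0.1172, g' = -0.773 → ψ₁ = 0.652
  ψ₁ = 0.652: g = 0.0078, g' = -0.685 → ψ₁ = 0.663
Converged at ψ₁ = 0.663.
Drum-1 compositions:
  1: x = 0.122, y = 0.481
  2: x = 0.082, y = 0.126
  3: x = 0.796, y = 0.393
Drum-2 feed = drum-1 liquid: z₂ = (0.1219, 0.0821, 0.7960).
Drum 2:
Let ψ₂ = V/F and solve Σ zᵢ(Kᵢ−1)/(1+ψ₂(Kᵢ−1)) = 0.
g(0) = ΣzᵢKᵢ − 1 = 0.550 and g(1) = 1 − Σzᵢ/Kᵢ = -0.094, so a root lies in (0, 1).
Iterate (Newton) starting at ψ₂ = 0.5:
  ψ₂ = 0.500: g = 0.0312, g' = -0.362 → ψ₂ = 0.586
  ψ₂ = 0.586: g = 0.0026, g' = -0.306 → ψ₂ = 0.594
  ψ₂ = 0.594: g = 0.0000, g' = -0.301 → ψ₂ = 0.595
Converged at ψ₂ = 0.595.
  1: x = 0.030, y = 0.184
  2: x = 0.045, y = 0.107
  3: x = 0.925, y = 0.708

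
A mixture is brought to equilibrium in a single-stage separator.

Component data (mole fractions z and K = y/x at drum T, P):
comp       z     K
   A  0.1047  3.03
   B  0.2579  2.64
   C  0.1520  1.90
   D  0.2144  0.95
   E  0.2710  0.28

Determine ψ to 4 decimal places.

ψ = 0.6561

Newton iteration, ψ⁰ = 0.63:
  ψ = 0.6300: g = 0.02042, g' = -0.7721 → ψ = 0.6564
  ψ = 0.6564: g = -0.00029, g' = -0.7945 → ψ = 0.6561
Converged at ψ = 0.6561.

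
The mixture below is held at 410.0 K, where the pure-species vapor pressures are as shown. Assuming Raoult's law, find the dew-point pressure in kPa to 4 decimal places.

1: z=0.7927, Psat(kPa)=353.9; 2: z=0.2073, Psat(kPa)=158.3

Pdew = 281.7348 kPa

At the dew point ψ → 1, so Σzᵢ/Kᵢ = 1 with Kᵢ = Pᵢˢᵃᵗ/P ⇒ 1/P = Σzᵢ/Pᵢˢᵃᵗ.
1/P = 0.7927/353.9 + 0.2073/158.3 = 0.0035494 ⇒ P = 281.7348 kPa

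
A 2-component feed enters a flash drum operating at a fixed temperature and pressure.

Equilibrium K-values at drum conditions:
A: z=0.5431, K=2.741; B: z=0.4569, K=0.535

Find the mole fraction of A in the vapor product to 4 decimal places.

y_A = 0.5778

Material balance + equilibrium reduce to Σ zᵢ(Kᵢ−1)/(1+V/F(Kᵢ−1)) = 0.
g(0) = ΣzᵢKᵢ − 1 = 0.7331 and g(1) = 1 − Σzᵢ/Kᵢ = -0.0522, so a root lies in (0, 1).
Binary case is linear: z₁(K₁−1)(1+V/F(K₂−1)) + z₂(K₂−1)(1+V/F(K₁−1)) = 0
⇒ V/F = [z₁(K₁−1)+z₂(K₂−1)] / [−(K₁−1)(K₂−1)] = 0.73308/0.80956 = 0.9055
Compositions from xᵢ = zᵢ/(1+V/F(Kᵢ−1)), yᵢ = Kᵢxᵢ:
  A: x = 0.2108, y = 0.5778
  B: x = 0.7892, y = 0.4222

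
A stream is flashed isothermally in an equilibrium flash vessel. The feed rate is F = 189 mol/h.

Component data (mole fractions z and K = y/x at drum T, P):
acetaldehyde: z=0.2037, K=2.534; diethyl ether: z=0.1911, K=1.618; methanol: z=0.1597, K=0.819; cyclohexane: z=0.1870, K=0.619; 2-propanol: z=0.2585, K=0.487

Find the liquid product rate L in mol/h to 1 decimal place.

Newton iteration, V/F⁰ = 0.5:
  V/F = 0.5000: g = -0.03109, g' = -0.3669 → V/F = 0.4153
  V/F = 0.4153: g = 0.00046, g' = -0.3794 → V/F = 0.4165
Converged at V/F = 0.4165.
Then V = V/F·F = 0.4165·189 = 78.7 mol/h and L = F − V = 110.3 mol/h.

L = 110.3 mol/h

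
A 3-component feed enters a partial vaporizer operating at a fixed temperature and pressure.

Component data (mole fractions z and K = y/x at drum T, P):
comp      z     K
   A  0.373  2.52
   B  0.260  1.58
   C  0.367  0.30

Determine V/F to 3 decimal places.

Rachford–Rice: g(V/F) = Σ zᵢ(Kᵢ−1)/(1+V/F(Kᵢ−1)) = 0.
g(0) = ΣzᵢKᵢ − 1 = 0.461 and g(1) = 1 − Σzᵢ/Kᵢ = -0.536, so a root lies in (0, 1).
Iterate (Newton) starting at V/F = 0.58:
  V/F = 0.580: g = -0.0183, g' = -0.802 → V/F = 0.557
Converged at V/F = 0.557.

V/F = 0.557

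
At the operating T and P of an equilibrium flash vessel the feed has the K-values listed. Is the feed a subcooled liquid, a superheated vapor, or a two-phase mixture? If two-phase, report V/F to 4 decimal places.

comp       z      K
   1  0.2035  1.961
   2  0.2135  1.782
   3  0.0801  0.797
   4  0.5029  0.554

two-phase, V/F = 0.3323

ΣzᵢKᵢ = 1.1220; Σzᵢ/Kᵢ = 1.2318.
Both exceed 1, so a two-phase solution exists.
Material balance + equilibrium reduce to Σ zᵢ(Kᵢ−1)/(1+ψ(Kᵢ−1)) = 0.
Iterate (Newton) starting at ψ = 0.5:
  ψ = 0.5000: g = -0.05464, g' = -0.3230 → ψ = 0.3308
  ψ = 0.3308: g = 0.00048, g' = -0.3321 → ψ = 0.3323
Converged at ψ = 0.3323.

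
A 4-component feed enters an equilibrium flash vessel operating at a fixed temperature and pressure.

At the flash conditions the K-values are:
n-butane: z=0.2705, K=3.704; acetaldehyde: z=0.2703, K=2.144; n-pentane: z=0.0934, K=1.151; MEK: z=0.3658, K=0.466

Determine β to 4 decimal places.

Rachford–Rice: g(β) = Σ zᵢ(Kᵢ−1)/(1+β(Kᵢ−1)) = 0.
Feasibility: ΣzᵢKᵢ = 1.8594, Σzᵢ/Kᵢ = 1.0652 — both > 1, two phases present.
Newton iteration, β⁰ = 0.46:
  β = 0.4600: g = 0.28282, g' = -0.7299 → β = 0.8475
  β = 0.8475: g = 0.03489, g' = -0.6235 → β = 0.9035
  β = 0.9035: g = -0.00051, g' = -0.6435 → β = 0.9027
Converged at β = 0.9027.

β = 0.9027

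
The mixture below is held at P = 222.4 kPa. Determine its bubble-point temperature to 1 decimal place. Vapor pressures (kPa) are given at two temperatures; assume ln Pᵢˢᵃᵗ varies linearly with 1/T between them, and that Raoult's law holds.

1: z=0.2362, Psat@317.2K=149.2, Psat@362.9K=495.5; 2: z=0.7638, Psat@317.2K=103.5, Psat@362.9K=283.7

Bubble-point temperature: ΣzᵢPᵢˢᵃᵗ(T) = P. Interpolate ln Pᵢˢᵃᵗ = aᵢ + bᵢ/T.
  T = 317.2 K: ΣzᵢPᵢˢᵃᵗ = 114.29 kPa
  T = 362.9 K: ΣzᵢPᵢˢᵃᵗ = 333.73 kPa
  T = 340.0 K: ΣzᵢPᵢˢᵃᵗ = 202.02 kPa
  T = 351.4 K: ΣzᵢPᵢˢᵃᵗ = 261.44 kPa
  T = 345.7 K: ΣzᵢPᵢˢᵃᵗ = 230.29 kPa
  T = 342.9 K: ΣzᵢPᵢˢᵃᵗ = 216.06 kPa
  T = 344.3 K: ΣzᵢPᵢˢᵃᵗ = 223.09 kPa
Interpolating between 342.9 K and 344.3 K gives T ≈ 344.2 K.

T = 344.2 K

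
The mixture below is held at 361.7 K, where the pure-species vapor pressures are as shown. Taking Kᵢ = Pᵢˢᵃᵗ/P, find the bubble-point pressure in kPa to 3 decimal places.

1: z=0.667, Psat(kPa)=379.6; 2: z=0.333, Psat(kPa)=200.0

Pbub = 319.793 kPa

At the bubble point ψ → 0, so ΣzᵢKᵢ = 1 with Kᵢ = Pᵢˢᵃᵗ/P ⇒ P = ΣzᵢPᵢˢᵃᵗ.
P = 0.667·379.6 + 0.333·200.0 = 319.793 kPa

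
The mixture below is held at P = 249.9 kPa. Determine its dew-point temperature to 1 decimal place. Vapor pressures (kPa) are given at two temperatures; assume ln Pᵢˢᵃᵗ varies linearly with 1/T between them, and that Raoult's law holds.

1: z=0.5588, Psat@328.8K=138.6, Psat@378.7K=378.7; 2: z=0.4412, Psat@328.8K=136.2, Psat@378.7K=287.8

T = 360.9 K

Dew-point temperature: Σzᵢ·P/Pᵢˢᵃᵗ(T) = 1. Interpolate ln Pᵢˢᵃᵗ = aᵢ + bᵢ/T.
  T = 328.8 K: ΣzᵢP/Pᵢˢᵃᵗ = 1.8170
  T = 378.7 K: ΣzᵢP/Pᵢˢᵃᵗ = 0.7518
  T = 353.8 K: ΣzᵢP/Pᵢˢᵃᵗ = 1.1297
  T = 366.2 K: ΣzᵢP/Pᵢˢᵃᵗ = 0.9156
  T = 360.0 K: ΣzᵢP/Pᵢˢᵃᵗ = 1.0151
  T = 363.1 K: ΣzᵢP/Pᵢˢᵃᵗ = 0.9636
  T = 361.6 K: ΣzᵢP/Pᵢˢᵃᵗ = 0.9880
Interpolating between 360.0 K and 361.6 K gives T ≈ 360.9 K.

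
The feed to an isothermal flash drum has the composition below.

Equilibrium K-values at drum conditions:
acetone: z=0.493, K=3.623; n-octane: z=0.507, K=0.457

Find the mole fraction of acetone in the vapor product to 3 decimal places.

Iterate (Newton) starting at ψ = 0.5:
  ψ = 0.500: g = 0.1815, g' = -0.917 → ψ = 0.698
  ψ = 0.698: g = 0.0134, g' = -0.811 → ψ = 0.715
Converged at ψ = 0.715.
Compositions from xᵢ = zᵢ/(1+ψ(Kᵢ−1)), yᵢ = Kᵢxᵢ:
  acetone: x = 0.172, y = 0.621
  n-octane: x = 0.828, y = 0.379

y_acetone = 0.621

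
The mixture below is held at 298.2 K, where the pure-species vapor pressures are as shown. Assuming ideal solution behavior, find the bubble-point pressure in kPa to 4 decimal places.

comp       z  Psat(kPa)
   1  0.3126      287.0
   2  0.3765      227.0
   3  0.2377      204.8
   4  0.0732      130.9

At the bubble point ψ → 0, so ΣzᵢKᵢ = 1 with Kᵢ = Pᵢˢᵃᵗ/P ⇒ P = ΣzᵢPᵢˢᵃᵗ.
P = 0.3126·287.0 + 0.3765·227.0 + 0.2377·204.8 + 0.0732·130.9 = 233.4445 kPa

Pbub = 233.4445 kPa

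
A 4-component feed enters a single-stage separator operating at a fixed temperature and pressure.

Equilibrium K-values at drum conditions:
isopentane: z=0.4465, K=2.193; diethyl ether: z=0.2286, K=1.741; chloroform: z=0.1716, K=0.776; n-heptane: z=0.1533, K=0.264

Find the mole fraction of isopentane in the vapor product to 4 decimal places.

Material balance + equilibrium reduce to Σ zᵢ(Kᵢ−1)/(1+V/F(Kᵢ−1)) = 0.
g(0) = ΣzᵢKᵢ − 1 = 0.5508 and g(1) = 1 − Σzᵢ/Kᵢ = -0.1367, so a root lies in (0, 1).
Iterate (Newton) starting at V/F = 0.5:
  V/F = 0.5000: g = 0.23544, g' = -0.5350 → V/F = 0.9401
  V/F = 0.9401: g = -0.06399, g' = -1.0735 → V/F = 0.8805
  V/F = 0.8805: g = -0.00615, g' = -0.8808 → V/F = 0.8735
  V/F = 0.8735: g = -0.00006, g' = -0.8631 → V/F = 0.8734
Converged at V/F = 0.8734.
Compositions from xᵢ = zᵢ/(1+V/F(Kᵢ−1)), yᵢ = Kᵢxᵢ:
  isopentane: x = 0.2187, y = 0.4795
  diethyl ether: x = 0.1388, y = 0.2416
  chloroform: x = 0.2133, y = 0.1656
  n-heptane: x = 0.4292, y = 0.1133

y_isopentane = 0.4795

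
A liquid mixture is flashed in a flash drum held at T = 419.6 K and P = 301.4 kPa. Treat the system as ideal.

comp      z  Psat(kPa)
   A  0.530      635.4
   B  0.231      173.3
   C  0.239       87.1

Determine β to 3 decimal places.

Raoult's law: Kᵢ = Pᵢˢᵃᵗ/P = Pᵢˢᵃᵗ/301.4.
  K_A = 635.4/301.4 = 2.10816, K_B = 173.3/301.4 = 0.57498, K_C = 87.1/301.4 = 0.28898
Let β = V/F and solve Σ zᵢ(Kᵢ−1)/(1+β(Kᵢ−1)) = 0.
Feasibility: ΣzᵢKᵢ = 1.319, Σzᵢ/Kᵢ = 1.480 — both > 1, two phases present.
Iterate (Newton) starting at β = 0.5:
  β = 0.500: g = -0.0104, g' = -0.628 → β = 0.483
Converged at β = 0.483.

β = 0.483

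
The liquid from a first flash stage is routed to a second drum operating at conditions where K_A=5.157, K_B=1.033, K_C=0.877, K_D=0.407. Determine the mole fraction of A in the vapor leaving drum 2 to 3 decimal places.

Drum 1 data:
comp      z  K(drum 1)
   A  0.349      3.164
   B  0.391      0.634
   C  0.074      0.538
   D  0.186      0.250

y_A (drum 2) = 0.289

Drum 1:
Rachford–Rice: g(ψ₁) = Σ zᵢ(Kᵢ−1)/(1+ψ₁(Kᵢ−1)) = 0.
Feasibility: ΣzᵢKᵢ = 1.438, Σzᵢ/Kᵢ = 1.609 — both > 1, two phases present.
Newton iteration, ψ₁⁰ = 0.5:
  ψ₁ = 0.500: g = -0.0801, g' = -0.750 → ψ₁ = 0.393
  ψ₁ = 0.393: g = 0.0012, g' = -0.783 → ψ₁ = 0.395
Converged at ψ₁ = 0.395.
Drum-1 compositions:
  A: x = 0.188, y = 0.595
  B: x = 0.457, y = 0.290
  C: x = 0.091, y = 0.049
  D: x = 0.264, y = 0.066
Drum-2 feed = drum-1 liquid: z₂ = (0.1882, 0.4570, 0.0905, 0.2642).
Drum 2:
Rachford–Rice: g(ψ₂) = Σ zᵢ(Kᵢ−1)/(1+ψ₂(Kᵢ−1)) = 0.
Check two-phase: ΣzᵢKᵢ = 1.630 > 1 and Σzᵢ/Kᵢ = 1.231 > 1, so g(0) = 0.630 > 0 and g(1) = -0.231 < 0.
Iterate (Newton) starting at ψ₂ = 0.5:
  ψ₂ = 0.500: g = 0.0344, g' = -0.533 → ψ₂ = 0.565
  ψ₂ = 0.565: g = 0.0011, g' = -0.502 → ψ₂ = 0.567
Converged at ψ₂ = 0.567.
  A: x = 0.056, y = 0.289
  B: x = 0.449, y = 0.463
  C: x = 0.097, y = 0.085
  D: x = 0.398, y = 0.162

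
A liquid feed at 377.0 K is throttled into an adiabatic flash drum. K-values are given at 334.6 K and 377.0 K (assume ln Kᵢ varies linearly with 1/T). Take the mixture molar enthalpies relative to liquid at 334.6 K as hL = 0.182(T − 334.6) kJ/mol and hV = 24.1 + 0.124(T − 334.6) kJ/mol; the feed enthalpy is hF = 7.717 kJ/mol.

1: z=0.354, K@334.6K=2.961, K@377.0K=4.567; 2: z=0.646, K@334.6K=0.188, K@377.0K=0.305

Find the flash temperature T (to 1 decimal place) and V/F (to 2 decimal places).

Adiabatic flash: solve Rachford–Rice at each trial T, then check hF = ψ·hV(T) + (1−ψ)·hL(T).
  T = 334.6 K: K = (2.961, 0.188), RR gives ψ = 0.107, H_out = 2.568 kJ/mol
  T = 377.0 K: K = (4.567, 0.305), RR gives ψ = 0.328, H_out = 14.820 kJ/mol
  T = 355.8 K: K = (3.725, 0.243), RR gives ψ = 0.231, H_out = 9.131 kJ/mol
  T = 345.2 K: K = (3.333, 0.215), RR gives ψ = 0.174, H_out = 6.011 kJ/mol
  T = 350.5 K: K = (3.527, 0.229), RR gives ψ = 0.203, H_out = 7.603 kJ/mol
  T = 353.1 K: K = (3.623, 0.236), RR gives ψ = 0.217, H_out = 8.360 kJ/mol
  T = 351.8 K: K = (3.575, 0.232), RR gives ψ = 0.210, H_out = 7.983 kJ/mol
Linear interpolation between T = 350.5 (H_out = 7.603) and T = 351.8 (H_out = 7.983) on hF = 7.717 gives T ≈ 350.9 K, at which ψ = 0.21.

T = 350.9 K, V/F = 0.21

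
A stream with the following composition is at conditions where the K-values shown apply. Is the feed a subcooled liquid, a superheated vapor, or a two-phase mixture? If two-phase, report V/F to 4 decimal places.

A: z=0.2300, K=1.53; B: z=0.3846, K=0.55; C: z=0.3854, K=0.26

ΣzᵢKᵢ = 0.6636; Σzᵢ/Kᵢ = 2.3319.
Since ΣzᵢKᵢ < 1 the mixture is below its bubble point — single liquid phase.

subcooled liquid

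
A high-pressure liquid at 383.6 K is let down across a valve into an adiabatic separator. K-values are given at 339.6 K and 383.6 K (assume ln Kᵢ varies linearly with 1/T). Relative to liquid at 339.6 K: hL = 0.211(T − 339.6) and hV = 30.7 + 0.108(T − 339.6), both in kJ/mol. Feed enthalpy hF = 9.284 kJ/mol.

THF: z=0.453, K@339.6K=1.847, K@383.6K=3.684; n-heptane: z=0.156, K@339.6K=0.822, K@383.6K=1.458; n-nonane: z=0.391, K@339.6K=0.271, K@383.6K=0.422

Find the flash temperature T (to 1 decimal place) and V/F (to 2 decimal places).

Adiabatic flash: solve Rachford–Rice at each trial T, then check hF = ψ·hV(T) + (1−ψ)·hL(T).
  T = 339.6 K: K = (1.847, 0.822, 0.271), RR gives ψ = 0.134, H_out = 4.128 kJ/mol
  T = 383.6 K: K = (3.684, 1.458, 0.422), RR gives ψ = 0.823, H_out = 30.812 kJ/mol
  T = 361.6 K: K = (2.664, 1.114, 0.343), RR gives ψ = 0.560, H_out = 20.574 kJ/mol
  T = 350.6 K: K = (2.231, 0.962, 0.306), RR gives ψ = 0.388, H_out = 13.787 kJ/mol
  T = 345.1 K: K = (2.033, 0.890, 0.288), RR gives ψ = 0.276, H_out = 9.482 kJ/mol
  T = 342.4 K: K = (1.940, 0.856, 0.280), RR gives ψ = 0.211, H_out = 7.016 kJ/mol
  T = 343.8 K: K = (1.988, 0.874, 0.284), RR gives ψ = 0.246, H_out = 8.329 kJ/mol
Linear interpolation between T = 343.8 (H_out = 8.329) and T = 345.1 (H_out = 9.482) on hF = 9.284 gives T ≈ 344.9 K, at which ψ = 0.27.

T = 344.9 K, V/F = 0.27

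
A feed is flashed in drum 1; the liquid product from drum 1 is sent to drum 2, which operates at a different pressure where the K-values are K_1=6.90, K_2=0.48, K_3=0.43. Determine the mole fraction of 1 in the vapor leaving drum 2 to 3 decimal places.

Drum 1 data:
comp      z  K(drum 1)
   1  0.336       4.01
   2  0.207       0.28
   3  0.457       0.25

y_1 (drum 2) = 0.593

Drum 1:
Material balance + equilibrium reduce to Σ zᵢ(Kᵢ−1)/(1+ψ₁(Kᵢ−1)) = 0.
Feasibility: ΣzᵢKᵢ = 1.520, Σzᵢ/Kᵢ = 2.651 — both > 1, two phases present.
Newton iteration, ψ₁⁰ = 0.61:
  ψ₁ = 0.610: g = -0.5410, g' = -1.593 → ψ₁ = 0.270
  ψ₁ = 0.270: g = -0.0575, g' = -1.495 → ψ₁ = 0.232
  ψ₁ = 0.232: g = 0.0017, g' = -1.587 → ψ₁ = 0.233
Converged at ψ₁ = 0.233.
Drum-1 compositions:
  1: x = 0.197, y = 0.792
  2: x = 0.249, y = 0.070
  3: x = 0.554, y = 0.138
Drum-2 feed = drum-1 liquid: z₂ = (0.1975, 0.2487, 0.5538).
Drum 2:
Let ψ₂ = V/F and solve Σ zᵢ(Kᵢ−1)/(1+ψ₂(Kᵢ−1)) = 0.
Check two-phase: ΣzᵢKᵢ = 1.720 > 1 and Σzᵢ/Kᵢ = 1.835 > 1, so g(0) = 0.720 > 0 and g(1) = -0.835 < 0.
Newton–Raphson from ψ₂ = 0.5:
  ψ₂ = 0.500: g = -0.3213, g' = -0.915 → ψ₂ = 0.149
  ψ₂ = 0.149: g = 0.1349, g' = -2.241 → ψ₂ = 0.209
  ψ₂ = 0.209: g = 0.0180, g' = -1.694 → ψ₂ = 0.220
Converged at ψ₂ = 0.220.
  1: x = 0.086, y = 0.593
  2: x = 0.281, y = 0.135
  3: x = 0.633, y = 0.272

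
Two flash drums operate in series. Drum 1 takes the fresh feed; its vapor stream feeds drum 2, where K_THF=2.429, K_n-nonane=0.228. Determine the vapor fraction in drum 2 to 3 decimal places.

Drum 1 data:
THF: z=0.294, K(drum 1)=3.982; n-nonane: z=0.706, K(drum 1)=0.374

Drum 1:
Binary case is linear: z₁(K₁−1)(1+ψ₁(K₂−1)) + z₂(K₂−1)(1+ψ₁(K₁−1)) = 0
⇒ ψ₁ = [z₁(K₁−1)+z₂(K₂−1)] / [−(K₁−1)(K₂−1)] = 0.4348/1.8667 = 0.233
Drum-1 compositions:
  THF: x = 0.174, y = 0.691
  n-nonane: x = 0.826, y = 0.309
Drum-2 feed = drum-1 vapor: z₂ = (0.6909, 0.3091).
Drum 2:
Binary case is linear: z₁(K₁−1)(1+ψ₂(K₂−1)) + z₂(K₂−1)(1+ψ₂(K₁−1)) = 0
⇒ ψ₂ = [z₁(K₁−1)+z₂(K₂−1)] / [−(K₁−1)(K₂−1)] = 0.7486/1.1032 = 0.679
  THF: x = 0.351, y = 0.852
  n-nonane: x = 0.649, y = 0.148

V/F (drum 2) = 0.679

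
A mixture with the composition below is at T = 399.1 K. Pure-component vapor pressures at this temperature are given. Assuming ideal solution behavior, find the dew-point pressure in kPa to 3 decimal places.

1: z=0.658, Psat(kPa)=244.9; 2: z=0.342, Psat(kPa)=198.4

At the dew point ψ → 1, so Σzᵢ/Kᵢ = 1 with Kᵢ = Pᵢˢᵃᵗ/P ⇒ 1/P = Σzᵢ/Pᵢˢᵃᵗ.
1/P = 0.658/244.9 + 0.342/198.4 = 0.004411 ⇒ P = 226.726 kPa

Pdew = 226.726 kPa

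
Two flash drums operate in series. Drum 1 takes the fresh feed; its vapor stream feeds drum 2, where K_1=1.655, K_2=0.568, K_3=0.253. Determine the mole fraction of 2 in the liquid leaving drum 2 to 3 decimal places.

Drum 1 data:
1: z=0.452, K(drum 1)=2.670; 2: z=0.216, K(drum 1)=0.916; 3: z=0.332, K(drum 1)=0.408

Drum 1:
Let ψ₁ = V/F and solve Σ zᵢ(Kᵢ−1)/(1+ψ₁(Kᵢ−1)) = 0.
Feasibility: ΣzᵢKᵢ = 1.540, Σzᵢ/Kᵢ = 1.219 — both > 1, two phases present.
Newton–Raphson from ψ₁ = 0.5:
  ψ₁ = 0.500: g = 0.1132, g' = -0.611 → ψ₁ = 0.685
  ψ₁ = 0.685: g = 0.0020, g' = -0.605 → ψ₁ = 0.689
Converged at ψ₁ = 0.689.
Drum-1 compositions:
  1: x = 0.210, y = 0.561
  2: x = 0.229, y = 0.210
  3: x = 0.561, y = 0.229
Drum-2 feed = drum-1 vapor: z₂ = (0.5613, 0.2100, 0.2287).
Drum 2:
Material balance + equilibrium reduce to Σ zᵢ(Kᵢ−1)/(1+ψ₂(Kᵢ−1)) = 0.
g(0) = ΣzᵢKᵢ − 1 = 0.106 and g(1) = 1 − Σzᵢ/Kᵢ = -0.613, so a root lies in (0, 1).
Newton–Raphson from ψ₂ = 0.31:
  ψ₂ = 0.310: g = -0.0215, g' = -0.435 → ψ₂ = 0.261
  ψ₂ = 0.261: g = -0.0003, g' = -0.422 → ψ₂ = 0.260
Converged at ψ₂ = 0.260.
  1: x = 0.480, y = 0.794
  2: x = 0.237, y = 0.134
  3: x = 0.284, y = 0.072

x_2 (drum 2) = 0.237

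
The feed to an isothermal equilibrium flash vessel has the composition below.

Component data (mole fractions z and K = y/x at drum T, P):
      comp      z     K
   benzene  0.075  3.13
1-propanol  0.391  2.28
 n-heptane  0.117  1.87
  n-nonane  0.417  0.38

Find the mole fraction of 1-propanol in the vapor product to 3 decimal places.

y_1-propanol = 0.500

Material balance + equilibrium reduce to Σ zᵢ(Kᵢ−1)/(1+β(Kᵢ−1)) = 0.
Check two-phase: ΣzᵢKᵢ = 1.503 > 1 and Σzᵢ/Kᵢ = 1.355 > 1, so g(0) = 0.503 > 0 and g(1) = -0.355 < 0.
Iterate (Newton) starting at β = 0.5:
  β = 0.500: g = 0.0788, g' = -0.698 → β = 0.613
  β = 0.613: g = -0.0009, g' = -0.720 → β = 0.612
Converged at β = 0.612.
Compositions from xᵢ = zᵢ/(1+β(Kᵢ−1)), yᵢ = Kᵢxᵢ:
  benzene: x = 0.033, y = 0.102
  1-propanol: x = 0.219, y = 0.500
  n-heptane: x = 0.076, y = 0.143
  n-nonane: x = 0.672, y = 0.255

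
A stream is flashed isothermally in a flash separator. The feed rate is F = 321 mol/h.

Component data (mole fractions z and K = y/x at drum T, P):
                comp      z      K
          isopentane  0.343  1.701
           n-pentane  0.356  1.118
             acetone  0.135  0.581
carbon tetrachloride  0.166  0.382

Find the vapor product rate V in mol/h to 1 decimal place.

V = 157.7 mol/h

Newton iteration, V/F⁰ = 0.62:
  V/F = 0.620: g = -0.0360, g' = -0.296 → V/F = 0.498
  V/F = 0.498: g = -0.0019, g' = -0.267 → V/F = 0.491
Converged at V/F = 0.491.
Then V = V/F·F = 0.4913·321 = 157.7 mol/h and L = F − V = 163.3 mol/h.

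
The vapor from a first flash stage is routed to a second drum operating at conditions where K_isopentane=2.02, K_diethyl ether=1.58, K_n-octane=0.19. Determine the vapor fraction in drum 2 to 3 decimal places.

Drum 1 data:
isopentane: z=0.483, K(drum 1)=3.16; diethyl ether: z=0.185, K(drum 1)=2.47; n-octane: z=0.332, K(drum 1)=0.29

V/F (drum 2) = 0.732

Drum 1:
Material balance + equilibrium reduce to Σ zᵢ(Kᵢ−1)/(1+ψ₁(Kᵢ−1)) = 0.
Check two-phase: ΣzᵢKᵢ = 2.080 > 1 and Σzᵢ/Kᵢ = 1.373 > 1, so g(0) = 1.080 > 0 and g(1) = -0.373 < 0.
Iterate (Newton) starting at ψ₁ = 0.59:
  ψ₁ = 0.590: g = 0.1987, g' = -1.046 → ψ₁ = 0.780
  ψ₁ = 0.780: g = -0.0130, g' = -1.240 → ψ₁ = 0.770
  ψ₁ = 0.770: g = -0.0001, g' = -1.219 → ψ₁ = 0.769
Converged at ψ₁ = 0.769.
Drum-1 compositions:
  isopentane: x = 0.181, y = 0.573
  diethyl ether: x = 0.087, y = 0.214
  n-octane: x = 0.732, y = 0.212
Drum-2 feed = drum-1 vapor: z₂ = (0.5734, 0.2144, 0.2122).
Drum 2:
Rachford–Rice: g(ψ₂) = Σ zᵢ(Kᵢ−1)/(1+ψ₂(Kᵢ−1)) = 0.
Check two-phase: ΣzᵢKᵢ = 1.537 > 1 and Σzᵢ/Kᵢ = 1.536 > 1, so g(0) = 0.537 > 0 and g(1) = -0.536 < 0.
Iterate (Newton) starting at ψ₂ = 0.36:
  ψ₂ = 0.360: g = 0.2880, g' = -0.646 → ψ₂ = 0.806
  ψ₂ = 0.806: g = -0.0893, g' = -1.368 → ψ₂ = 0.741
  ψ₂ = 0.741: g = -0.0095, g' = -1.099 → ψ₂ = 0.732
Converged at ψ₂ = 0.732.
  isopentane: x = 0.328, y = 0.663
  diethyl ether: x = 0.151, y = 0.238
  n-octane: x = 0.521, y = 0.099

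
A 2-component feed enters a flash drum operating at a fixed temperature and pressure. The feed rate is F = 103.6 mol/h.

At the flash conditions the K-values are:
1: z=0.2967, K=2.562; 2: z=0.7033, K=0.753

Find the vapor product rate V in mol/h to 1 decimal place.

V = 77.8 mol/h

Rachford–Rice: g(V/F) = Σ zᵢ(Kᵢ−1)/(1+V/F(Kᵢ−1)) = 0.
Check two-phase: ΣzᵢKᵢ = 1.2897 > 1 and Σzᵢ/Kᵢ = 1.0498 > 1, so g(0) = 0.2897 > 0 and g(1) = -0.0498 < 0.
Binary case is linear: z₁(K₁−1)(1+V/F(K₂−1)) + z₂(K₂−1)(1+V/F(K₁−1)) = 0
⇒ V/F = [z₁(K₁−1)+z₂(K₂−1)] / [−(K₁−1)(K₂−1)] = 0.28973/0.38581 = 0.7510
Then V = V/F·F = 0.7510·103.6 = 77.8 mol/h and L = F − V = 25.8 mol/h.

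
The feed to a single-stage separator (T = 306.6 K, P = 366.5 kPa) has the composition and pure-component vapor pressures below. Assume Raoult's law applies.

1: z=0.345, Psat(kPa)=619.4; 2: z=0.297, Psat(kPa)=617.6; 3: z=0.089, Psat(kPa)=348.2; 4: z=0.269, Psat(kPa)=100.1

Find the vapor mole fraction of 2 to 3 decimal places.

Raoult's law: Kᵢ = Pᵢˢᵃᵗ/P = Pᵢˢᵃᵗ/366.5.
  K_1 = 619.4/366.5 = 1.69004, K_2 = 617.6/366.5 = 1.68513, K_3 = 348.2/366.5 = 0.95007, K_4 = 100.1/366.5 = 0.27312
Newton iteration, V/F⁰ = 0.5:
  V/F = 0.500: g = 0.0168, g' = -0.519 → V/F = 0.532
Converged at V/F = 0.532.
Compositions from xᵢ = zᵢ/(1+V/F(Kᵢ−1)), yᵢ = Kᵢxᵢ:
  1: x = 0.252, y = 0.427
  2: x = 0.218, y = 0.367
  3: x = 0.091, y = 0.087
  4: x = 0.438, y = 0.120

y_2 = 0.367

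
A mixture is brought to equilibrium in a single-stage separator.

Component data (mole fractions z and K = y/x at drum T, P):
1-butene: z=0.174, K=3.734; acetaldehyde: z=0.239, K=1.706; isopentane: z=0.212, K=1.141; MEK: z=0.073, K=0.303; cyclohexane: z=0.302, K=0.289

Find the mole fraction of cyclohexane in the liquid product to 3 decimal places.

x_cyclohexane = 0.432

Rachford–Rice: g(ψ) = Σ zᵢ(Kᵢ−1)/(1+ψ(Kᵢ−1)) = 0.
g(0) = ΣzᵢKᵢ − 1 = 0.409 and g(1) = 1 − Σzᵢ/Kᵢ = -0.658, so a root lies in (0, 1).
Newton–Raphson from ψ = 0.5:
  ψ = 0.500: g = -0.0576, g' = -0.752 → ψ = 0.423
  ψ = 0.423: g = -0.0007, g' = -0.738 → ψ = 0.422
Converged at ψ = 0.422.
Compositions from xᵢ = zᵢ/(1+ψ(Kᵢ−1)), yᵢ = Kᵢxᵢ:
  1-butene: x = 0.081, y = 0.302
  acetaldehyde: x = 0.184, y = 0.314
  isopentane: x = 0.200, y = 0.228
  MEK: x = 0.103, y = 0.031
  cyclohexane: x = 0.432, y = 0.125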